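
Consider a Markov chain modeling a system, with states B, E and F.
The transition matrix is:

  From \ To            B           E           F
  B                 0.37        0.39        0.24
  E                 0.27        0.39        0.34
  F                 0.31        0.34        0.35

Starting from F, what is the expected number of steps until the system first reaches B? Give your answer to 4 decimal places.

Let t(s) be the expected number of steps to first reach B from state s, with t(B) = 0. Conditioning on the first step:
t(E) = 1 + 0.39·t(E) + 0.34·t(F)
t(F) = 1 + 0.34·t(E) + 0.35·t(F)
Solving: t(E) = 3.5244, t(F) = 3.3820.
Expected steps from F to B: 3.3820.

3.3820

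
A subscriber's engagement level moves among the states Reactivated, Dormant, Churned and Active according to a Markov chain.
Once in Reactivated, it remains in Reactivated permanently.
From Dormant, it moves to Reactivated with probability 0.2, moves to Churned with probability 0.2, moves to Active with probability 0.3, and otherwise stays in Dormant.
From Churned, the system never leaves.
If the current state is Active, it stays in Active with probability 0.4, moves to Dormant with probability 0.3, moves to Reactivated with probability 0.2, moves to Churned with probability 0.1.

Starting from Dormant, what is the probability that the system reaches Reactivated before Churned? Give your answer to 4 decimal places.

0.5455

Let h(s) be the probability of absorption at Reactivated starting from transient state s. Then h(Reactivated) = 1 and h(Churned) = 0. By first-step analysis:
h(Dormant) = 0.2·1 + 0.3·h(Dormant) + 0.2·0 + 0.3·h(Active)
h(Active) = 0.2·1 + 0.3·h(Dormant) + 0.1·0 + 0.4·h(Active)
Solving: h(Dormant) = 0.5455, h(Active) = 0.6061.
Starting from Dormant, the probability is 0.5455.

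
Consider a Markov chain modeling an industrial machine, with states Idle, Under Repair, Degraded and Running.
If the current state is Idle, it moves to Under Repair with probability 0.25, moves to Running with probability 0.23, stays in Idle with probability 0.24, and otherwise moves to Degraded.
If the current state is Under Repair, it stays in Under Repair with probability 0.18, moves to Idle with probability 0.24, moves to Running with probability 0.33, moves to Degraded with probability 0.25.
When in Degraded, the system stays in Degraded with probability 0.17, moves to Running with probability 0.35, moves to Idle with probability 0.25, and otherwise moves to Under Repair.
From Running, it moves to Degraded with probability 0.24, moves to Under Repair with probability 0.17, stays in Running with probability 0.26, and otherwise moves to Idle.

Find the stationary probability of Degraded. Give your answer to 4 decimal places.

Let the stationary distribution be π with π = πP and π_1 + π_2 + π_3 + π_4 = 1.
π_1 = 0.24·π_1 + 0.24·π_2 + 0.25·π_3 + 0.33·π_4
π_2 = 0.25·π_1 + 0.18·π_2 + 0.23·π_3 + 0.17·π_4
π_3 = 0.28·π_1 + 0.25·π_2 + 0.17·π_3 + 0.24·π_4
Solving with the normalization constraint gives π = (0.2683, 0.2077, 0.2363, 0.2878).
So the stationary probability of Degraded is 0.2363.

0.2363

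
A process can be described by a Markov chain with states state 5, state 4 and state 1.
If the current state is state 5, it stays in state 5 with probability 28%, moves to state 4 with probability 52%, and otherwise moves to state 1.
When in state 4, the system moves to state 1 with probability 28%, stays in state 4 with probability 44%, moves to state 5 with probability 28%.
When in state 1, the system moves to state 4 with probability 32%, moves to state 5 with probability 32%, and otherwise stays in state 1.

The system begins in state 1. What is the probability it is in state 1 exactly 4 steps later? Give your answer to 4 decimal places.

Propagate the distribution vector 4 steps from state 1.
After 0 steps: (0.0000, 0.0000, 1.0000)
After 1 step: (0.3200, 0.3200, 0.3600)
After 2 steps: (0.2944, 0.4224, 0.2832)
After 3 steps: (0.2913, 0.4296, 0.2791)
After 4 steps: (0.2912, 0.4298, 0.2790)
P(in state 1 after 4 steps) = 0.2790

0.2790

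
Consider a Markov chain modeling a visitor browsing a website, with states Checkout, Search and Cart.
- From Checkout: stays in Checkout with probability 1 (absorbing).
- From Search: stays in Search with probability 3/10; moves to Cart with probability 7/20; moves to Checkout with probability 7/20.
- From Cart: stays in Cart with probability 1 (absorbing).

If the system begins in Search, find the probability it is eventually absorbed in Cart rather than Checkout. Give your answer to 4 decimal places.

0.5000

Let h(s) be the probability of absorption at Cart starting from transient state s. Then h(Cart) = 1 and h(Checkout) = 0. By first-step analysis:
h(Search) = 0.35·0 + 0.3·h(Search) + 0.35·1
Solving: h(Search) = 0.5000.
Starting from Search, the probability is 0.5000.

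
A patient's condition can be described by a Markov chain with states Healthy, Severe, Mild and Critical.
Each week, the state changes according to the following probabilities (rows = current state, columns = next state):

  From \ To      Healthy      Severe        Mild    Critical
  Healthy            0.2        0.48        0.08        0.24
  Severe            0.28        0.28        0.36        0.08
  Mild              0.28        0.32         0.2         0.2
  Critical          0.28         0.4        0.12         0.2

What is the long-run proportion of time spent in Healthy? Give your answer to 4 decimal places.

Let the stationary distribution be π with π = πP and π_1 + π_2 + π_3 + π_4 = 1.
π_1 = 0.2·π_1 + 0.28·π_2 + 0.28·π_3 + 0.28·π_4
π_2 = 0.48·π_1 + 0.28·π_2 + 0.32·π_3 + 0.4·π_4
π_3 = 0.08·π_1 + 0.36·π_2 + 0.2·π_3 + 0.12·π_4
Solving with the normalization constraint gives π = (0.2593, 0.3604, 0.2132, 0.1671).
So the stationary probability of Healthy is 0.2593.

0.2593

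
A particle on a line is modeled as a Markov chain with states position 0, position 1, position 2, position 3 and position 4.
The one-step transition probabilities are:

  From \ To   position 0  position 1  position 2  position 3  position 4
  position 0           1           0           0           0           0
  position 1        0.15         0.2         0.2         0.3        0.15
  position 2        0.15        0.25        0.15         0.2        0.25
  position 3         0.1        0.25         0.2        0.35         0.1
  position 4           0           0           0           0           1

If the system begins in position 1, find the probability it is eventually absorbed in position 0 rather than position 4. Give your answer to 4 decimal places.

0.4671

Let h(s) be the probability of absorption at position 0 starting from transient state s. Then h(position 0) = 1 and h(position 4) = 0. By first-step analysis:
h(position 1) = 0.15·1 + 0.2·h(position 1) + 0.2·h(position 2) + 0.3·h(position 3) + 0.15·0
h(position 2) = 0.15·1 + 0.25·h(position 1) + 0.15·h(position 2) + 0.2·h(position 3) + 0.25·0
h(position 3) = 0.1·1 + 0.25·h(position 1) + 0.2·h(position 2) + 0.35·h(position 3) + 0.1·0
Solving: h(position 1) = 0.4671, h(position 2) = 0.4229, h(position 3) = 0.4636.
Starting from position 1, the probability is 0.4671.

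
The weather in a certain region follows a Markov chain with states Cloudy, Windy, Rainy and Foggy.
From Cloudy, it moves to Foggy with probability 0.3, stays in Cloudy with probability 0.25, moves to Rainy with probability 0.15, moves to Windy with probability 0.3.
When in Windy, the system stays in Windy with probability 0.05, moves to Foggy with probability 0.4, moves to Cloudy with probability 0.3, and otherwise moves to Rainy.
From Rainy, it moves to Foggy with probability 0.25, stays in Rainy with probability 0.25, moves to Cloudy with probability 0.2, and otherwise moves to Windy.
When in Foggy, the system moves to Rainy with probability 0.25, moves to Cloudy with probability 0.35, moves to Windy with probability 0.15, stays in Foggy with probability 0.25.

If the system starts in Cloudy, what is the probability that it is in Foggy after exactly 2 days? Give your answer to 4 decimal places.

Propagate the distribution vector 2 days from Cloudy.
After 0 days: (1.0000, 0.0000, 0.0000, 0.0000)
After 1 day: (0.2500, 0.3000, 0.1500, 0.3000)
After 2 days: (0.2875, 0.1800, 0.2250, 0.3075)
P(in Foggy after 2 days) = 0.3075

0.3075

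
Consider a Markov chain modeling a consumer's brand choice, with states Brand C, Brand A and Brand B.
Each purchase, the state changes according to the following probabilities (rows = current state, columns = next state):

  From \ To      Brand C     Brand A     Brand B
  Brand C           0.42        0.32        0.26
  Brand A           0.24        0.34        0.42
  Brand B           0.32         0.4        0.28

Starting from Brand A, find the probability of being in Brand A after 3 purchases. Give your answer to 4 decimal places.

Propagate the distribution vector 3 purchases from Brand A.
After 0 purchases: (0.0000, 1.0000, 0.0000)
After 1 purchase: (0.2400, 0.3400, 0.4200)
After 2 purchases: (0.3168, 0.3604, 0.3228)
After 3 purchases: (0.3228, 0.3530, 0.3241)
P(in Brand A after 3 purchases) = 0.3530

0.3530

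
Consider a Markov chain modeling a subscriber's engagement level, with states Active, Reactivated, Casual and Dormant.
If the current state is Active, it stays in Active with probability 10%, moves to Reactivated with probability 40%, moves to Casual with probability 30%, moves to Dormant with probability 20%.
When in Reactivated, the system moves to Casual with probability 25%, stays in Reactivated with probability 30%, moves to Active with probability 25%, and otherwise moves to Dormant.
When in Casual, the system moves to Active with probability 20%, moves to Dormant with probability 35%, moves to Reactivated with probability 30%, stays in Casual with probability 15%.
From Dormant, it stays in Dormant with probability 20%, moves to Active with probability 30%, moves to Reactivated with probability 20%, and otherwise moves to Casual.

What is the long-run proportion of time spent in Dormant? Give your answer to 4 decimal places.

Let the stationary distribution be π with π = πP and π_1 + π_2 + π_3 + π_4 = 1.
π_1 = 0.1·π_1 + 0.25·π_2 + 0.2·π_3 + 0.3·π_4
π_2 = 0.4·π_1 + 0.3·π_2 + 0.3·π_3 + 0.2·π_4
π_3 = 0.3·π_1 + 0.25·π_2 + 0.15·π_3 + 0.3·π_4
Solving with the normalization constraint gives π = (0.2169, 0.2980, 0.2479, 0.2372).
So the stationary probability of Dormant is 0.2372.

0.2372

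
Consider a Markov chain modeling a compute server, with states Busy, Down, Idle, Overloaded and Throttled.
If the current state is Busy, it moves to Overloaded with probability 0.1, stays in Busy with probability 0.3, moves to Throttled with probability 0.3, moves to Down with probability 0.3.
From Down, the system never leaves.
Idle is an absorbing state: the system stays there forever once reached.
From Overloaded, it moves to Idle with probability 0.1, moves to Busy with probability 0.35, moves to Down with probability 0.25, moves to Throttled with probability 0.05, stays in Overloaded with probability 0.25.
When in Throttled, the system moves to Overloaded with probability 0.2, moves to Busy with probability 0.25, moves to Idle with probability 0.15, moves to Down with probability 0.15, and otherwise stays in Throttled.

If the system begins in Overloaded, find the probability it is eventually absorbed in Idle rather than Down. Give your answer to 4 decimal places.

0.2340

Let h(s) be the probability of absorption at Idle starting from transient state s. Then h(Idle) = 1 and h(Down) = 0. By first-step analysis:
h(Busy) = 0.3·h(Busy) + 0.3·0 + 0.1·h(Overloaded) + 0.3·h(Throttled)
h(Overloaded) = 0.35·h(Busy) + 0.25·0 + 0.1·1 + 0.25·h(Overloaded) + 0.05·h(Throttled)
h(Throttled) = 0.25·h(Busy) + 0.15·0 + 0.15·1 + 0.2·h(Overloaded) + 0.25·h(Throttled)
Solving: h(Busy) = 0.1702, h(Overloaded) = 0.2340, h(Throttled) = 0.3191.
Starting from Overloaded, the probability is 0.2340.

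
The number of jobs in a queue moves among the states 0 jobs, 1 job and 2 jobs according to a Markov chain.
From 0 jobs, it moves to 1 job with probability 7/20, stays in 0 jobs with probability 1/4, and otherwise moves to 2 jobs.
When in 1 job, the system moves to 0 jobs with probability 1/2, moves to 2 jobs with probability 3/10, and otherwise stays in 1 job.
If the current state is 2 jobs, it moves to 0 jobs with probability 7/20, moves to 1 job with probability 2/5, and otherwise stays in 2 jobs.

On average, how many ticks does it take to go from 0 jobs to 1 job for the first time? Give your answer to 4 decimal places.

2.7219

Let t(s) be the expected number of ticks to first reach 1 job from state s, with t(1 job) = 0. Conditioning on the first tick:
t(0 jobs) = 1 + 0.25·t(0 jobs) + 0.4·t(2 jobs)
t(2 jobs) = 1 + 0.35·t(0 jobs) + 0.25·t(2 jobs)
Solving: t(0 jobs) = 2.7219, t(2 jobs) = 2.6036.
Expected ticks from 0 jobs to 1 job: 2.7219.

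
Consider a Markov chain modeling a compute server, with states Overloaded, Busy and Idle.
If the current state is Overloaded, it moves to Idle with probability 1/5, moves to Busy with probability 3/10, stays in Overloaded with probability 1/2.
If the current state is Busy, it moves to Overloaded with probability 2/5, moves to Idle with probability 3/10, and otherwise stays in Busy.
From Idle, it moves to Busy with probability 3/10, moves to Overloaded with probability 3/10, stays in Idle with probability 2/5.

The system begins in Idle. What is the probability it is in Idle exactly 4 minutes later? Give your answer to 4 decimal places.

0.2884

Propagate the distribution vector 4 minutes from Idle.
After 0 minutes: (0.0000, 0.0000, 1.0000)
After 1 minute: (0.3000, 0.3000, 0.4000)
After 2 minutes: (0.3900, 0.3000, 0.3100)
After 3 minutes: (0.4080, 0.3000, 0.2920)
After 4 minutes: (0.4116, 0.3000, 0.2884)
P(in Idle after 4 minutes) = 0.2884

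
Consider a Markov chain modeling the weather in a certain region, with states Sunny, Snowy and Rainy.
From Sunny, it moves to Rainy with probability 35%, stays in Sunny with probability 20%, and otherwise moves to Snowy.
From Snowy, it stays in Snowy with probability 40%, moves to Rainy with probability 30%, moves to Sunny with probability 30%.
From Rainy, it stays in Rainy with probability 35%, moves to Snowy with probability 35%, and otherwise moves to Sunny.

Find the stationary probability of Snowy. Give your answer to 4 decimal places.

Let the stationary distribution be π with π = πP and π_1 + π_2 + π_3 = 1.
π_1 = 0.2·π_1 + 0.3·π_2 + 0.3·π_3
π_2 = 0.45·π_1 + 0.4·π_2 + 0.35·π_3
Solving with the normalization constraint gives π = (0.2727, 0.3971, 0.3301).
So the stationary probability of Snowy is 0.3971.

0.3971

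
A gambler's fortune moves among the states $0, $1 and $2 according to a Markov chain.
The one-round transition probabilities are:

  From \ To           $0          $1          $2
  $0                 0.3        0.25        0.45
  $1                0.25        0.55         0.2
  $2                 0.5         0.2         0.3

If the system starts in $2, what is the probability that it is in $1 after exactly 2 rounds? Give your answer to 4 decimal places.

0.2950

Sum over the intermediate state after 1 round:
P = P($2→$0)·P($0→$1) + P($2→$1)·P($1→$1) + P($2→$2)·P($2→$1)
  = 0.5×0.25 + 0.2×0.55 + 0.3×0.2
  = 0.1250 + 0.1100 + 0.0600 = 0.2950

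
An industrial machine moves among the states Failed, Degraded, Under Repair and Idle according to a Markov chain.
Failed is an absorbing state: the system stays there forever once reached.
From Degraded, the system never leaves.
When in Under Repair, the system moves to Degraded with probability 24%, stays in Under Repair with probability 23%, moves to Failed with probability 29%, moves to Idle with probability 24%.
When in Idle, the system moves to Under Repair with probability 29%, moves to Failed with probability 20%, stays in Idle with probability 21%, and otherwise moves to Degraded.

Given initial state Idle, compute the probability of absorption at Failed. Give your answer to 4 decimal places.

0.4420

Let h(s) be the probability of absorption at Failed starting from transient state s. Then h(Failed) = 1 and h(Degraded) = 0. By first-step analysis:
h(Under Repair) = 0.29·1 + 0.24·0 + 0.23·h(Under Repair) + 0.24·h(Idle)
h(Idle) = 0.2·1 + 0.3·0 + 0.29·h(Under Repair) + 0.21·h(Idle)
Solving: h(Under Repair) = 0.5144, h(Idle) = 0.4420.
Starting from Idle, the probability is 0.4420.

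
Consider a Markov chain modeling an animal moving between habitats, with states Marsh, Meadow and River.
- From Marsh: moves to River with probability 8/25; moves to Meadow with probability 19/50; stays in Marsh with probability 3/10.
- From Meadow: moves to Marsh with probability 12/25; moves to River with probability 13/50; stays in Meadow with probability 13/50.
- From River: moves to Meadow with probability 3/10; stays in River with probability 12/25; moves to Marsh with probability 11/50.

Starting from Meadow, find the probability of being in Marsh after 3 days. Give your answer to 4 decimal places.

0.3314

Propagate the distribution vector 3 days from Meadow.
After 0 days: (0.0000, 1.0000, 0.0000)
After 1 day: (0.4800, 0.2600, 0.2600)
After 2 days: (0.3260, 0.3280, 0.3460)
After 3 days: (0.3314, 0.3130, 0.3557)
P(in Marsh after 3 days) = 0.3314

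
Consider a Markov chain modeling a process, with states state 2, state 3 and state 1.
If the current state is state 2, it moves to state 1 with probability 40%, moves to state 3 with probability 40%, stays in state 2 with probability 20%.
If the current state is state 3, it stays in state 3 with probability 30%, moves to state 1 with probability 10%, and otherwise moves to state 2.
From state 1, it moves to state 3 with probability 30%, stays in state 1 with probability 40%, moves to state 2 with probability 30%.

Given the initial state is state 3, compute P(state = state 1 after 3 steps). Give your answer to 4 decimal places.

0.2920

Propagate the distribution vector 3 steps from state 3.
After 0 steps: (0.0000, 1.0000, 0.0000)
After 1 step: (0.6000, 0.3000, 0.1000)
After 2 steps: (0.3300, 0.3600, 0.3100)
After 3 steps: (0.3750, 0.3330, 0.2920)
P(in state 1 after 3 steps) = 0.2920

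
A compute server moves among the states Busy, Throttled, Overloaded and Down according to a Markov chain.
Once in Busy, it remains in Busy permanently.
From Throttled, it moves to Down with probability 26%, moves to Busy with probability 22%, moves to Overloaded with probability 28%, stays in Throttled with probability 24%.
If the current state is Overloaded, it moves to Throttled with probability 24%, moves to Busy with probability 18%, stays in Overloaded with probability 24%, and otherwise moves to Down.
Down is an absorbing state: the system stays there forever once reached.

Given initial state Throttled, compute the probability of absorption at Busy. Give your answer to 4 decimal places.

Let h(s) be the probability of absorption at Busy starting from transient state s. Then h(Busy) = 1 and h(Down) = 0. By first-step analysis:
h(Throttled) = 0.22·1 + 0.24·h(Throttled) + 0.28·h(Overloaded) + 0.26·0
h(Overloaded) = 0.18·1 + 0.24·h(Throttled) + 0.24·h(Overloaded) + 0.34·0
Solving: h(Throttled) = 0.4263, h(Overloaded) = 0.3715.
Starting from Throttled, the probability is 0.4263.

0.4263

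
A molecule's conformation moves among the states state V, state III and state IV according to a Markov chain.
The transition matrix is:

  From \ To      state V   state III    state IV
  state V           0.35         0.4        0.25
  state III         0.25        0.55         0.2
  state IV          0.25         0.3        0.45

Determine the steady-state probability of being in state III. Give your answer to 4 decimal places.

Let the stationary distribution be π with π = πP and π_1 + π_2 + π_3 = 1.
π_1 = 0.35·π_1 + 0.25·π_2 + 0.25·π_3
π_2 = 0.4·π_1 + 0.55·π_2 + 0.3·π_3
Solving with the normalization constraint gives π = (0.2778, 0.4370, 0.2852).
So the stationary probability of state III is 0.4370.

0.4370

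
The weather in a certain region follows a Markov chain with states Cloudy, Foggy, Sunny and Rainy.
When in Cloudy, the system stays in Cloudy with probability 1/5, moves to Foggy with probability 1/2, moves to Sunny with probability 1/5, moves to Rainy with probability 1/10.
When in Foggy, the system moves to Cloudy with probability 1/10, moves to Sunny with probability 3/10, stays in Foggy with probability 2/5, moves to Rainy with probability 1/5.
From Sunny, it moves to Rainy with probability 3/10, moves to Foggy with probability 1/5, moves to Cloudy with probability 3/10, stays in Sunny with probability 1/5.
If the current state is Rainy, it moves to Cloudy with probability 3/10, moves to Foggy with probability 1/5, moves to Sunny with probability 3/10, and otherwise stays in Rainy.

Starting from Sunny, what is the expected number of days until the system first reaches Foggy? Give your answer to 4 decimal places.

3.5484

Let t(s) be the expected number of days to first reach Foggy from state s, with t(Foggy) = 0. Conditioning on the first day:
t(Cloudy) = 1 + 0.2·t(Cloudy) + 0.2·t(Sunny) + 0.1·t(Rainy)
t(Sunny) = 1 + 0.3·t(Cloudy) + 0.2·t(Sunny) + 0.3·t(Rainy)
t(Rainy) = 1 + 0.3·t(Cloudy) + 0.3·t(Sunny) + 0.2·t(Rainy)
Solving: t(Cloudy) = 2.5806, t(Sunny) = 3.5484, t(Rainy) = 3.5484.
Expected days from Sunny to Foggy: 3.5484.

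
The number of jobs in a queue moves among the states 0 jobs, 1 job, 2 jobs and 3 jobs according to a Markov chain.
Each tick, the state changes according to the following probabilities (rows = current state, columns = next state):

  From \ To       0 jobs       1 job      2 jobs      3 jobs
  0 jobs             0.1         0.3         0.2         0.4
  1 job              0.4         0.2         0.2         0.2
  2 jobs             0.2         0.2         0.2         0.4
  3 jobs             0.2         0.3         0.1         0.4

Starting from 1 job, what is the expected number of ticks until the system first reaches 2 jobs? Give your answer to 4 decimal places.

Let t(s) be the expected number of ticks to first reach 2 jobs from state s, with t(2 jobs) = 0. Conditioning on the first tick:
t(0 jobs) = 1 + 0.1·t(0 jobs) + 0.3·t(1 job) + 0.4·t(3 jobs)
t(1 job) = 1 + 0.4·t(0 jobs) + 0.2·t(1 job) + 0.2·t(3 jobs)
t(3 jobs) = 1 + 0.2·t(0 jobs) + 0.3·t(1 job) + 0.4·t(3 jobs)
Solving: t(0 jobs) = 6.0440, t(1 job) = 5.9341, t(3 jobs) = 6.6484.
Expected ticks from 1 job to 2 jobs: 5.9341.

5.9341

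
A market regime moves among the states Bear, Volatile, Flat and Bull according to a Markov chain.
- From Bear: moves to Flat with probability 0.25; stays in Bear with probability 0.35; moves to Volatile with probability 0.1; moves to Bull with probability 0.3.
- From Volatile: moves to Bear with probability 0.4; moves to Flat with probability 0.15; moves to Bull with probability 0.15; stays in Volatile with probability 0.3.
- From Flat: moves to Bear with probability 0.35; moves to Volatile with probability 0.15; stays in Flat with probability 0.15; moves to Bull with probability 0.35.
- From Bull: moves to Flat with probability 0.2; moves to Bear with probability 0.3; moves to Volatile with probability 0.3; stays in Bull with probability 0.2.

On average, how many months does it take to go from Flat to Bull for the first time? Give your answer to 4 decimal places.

3.3220

Let t(s) be the expected number of months to first reach Bull from state s, with t(Bull) = 0. Conditioning on the first month:
t(Bear) = 1 + 0.35·t(Bear) + 0.1·t(Volatile) + 0.25·t(Flat)
t(Volatile) = 1 + 0.4·t(Bear) + 0.3·t(Volatile) + 0.15·t(Flat)
t(Flat) = 1 + 0.35·t(Bear) + 0.15·t(Volatile) + 0.15·t(Flat)
Solving: t(Bear) = 3.4486, t(Volatile) = 4.1111, t(Flat) = 3.3220.
Expected months from Flat to Bull: 3.3220.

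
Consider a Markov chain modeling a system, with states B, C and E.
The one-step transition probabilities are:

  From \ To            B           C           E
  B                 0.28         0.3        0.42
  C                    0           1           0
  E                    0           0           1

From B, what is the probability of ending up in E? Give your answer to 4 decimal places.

Let h(s) be the probability of absorption at E starting from transient state s. Then h(E) = 1 and h(C) = 0. By first-step analysis:
h(B) = 0.28·h(B) + 0.3·0 + 0.42·1
Solving: h(B) = 0.5833.
Starting from B, the probability is 0.5833.

0.5833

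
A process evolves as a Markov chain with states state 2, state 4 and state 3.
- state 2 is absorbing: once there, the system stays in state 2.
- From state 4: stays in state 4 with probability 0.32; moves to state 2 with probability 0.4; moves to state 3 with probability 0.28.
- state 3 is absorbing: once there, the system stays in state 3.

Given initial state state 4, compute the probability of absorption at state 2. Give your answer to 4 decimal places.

0.5882

Let h(s) be the probability of absorption at state 2 starting from transient state s. Then h(state 2) = 1 and h(state 3) = 0. By first-step analysis:
h(state 4) = 0.4·1 + 0.32·h(state 4) + 0.28·0
Solving: h(state 4) = 0.5882.
Starting from state 4, the probability is 0.5882.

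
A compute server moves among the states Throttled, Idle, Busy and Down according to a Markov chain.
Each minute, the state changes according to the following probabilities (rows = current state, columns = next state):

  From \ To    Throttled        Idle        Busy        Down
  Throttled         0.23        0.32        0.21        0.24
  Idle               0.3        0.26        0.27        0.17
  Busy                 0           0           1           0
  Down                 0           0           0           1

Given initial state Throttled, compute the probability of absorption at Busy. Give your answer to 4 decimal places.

Let h(s) be the probability of absorption at Busy starting from transient state s. Then h(Busy) = 1 and h(Down) = 0. By first-step analysis:
h(Throttled) = 0.23·h(Throttled) + 0.32·h(Idle) + 0.21·1 + 0.24·0
h(Idle) = 0.3·h(Throttled) + 0.26·h(Idle) + 0.27·1 + 0.17·0
Solving: h(Throttled) = 0.5103, h(Idle) = 0.5718.
Starting from Throttled, the probability is 0.5103.

0.5103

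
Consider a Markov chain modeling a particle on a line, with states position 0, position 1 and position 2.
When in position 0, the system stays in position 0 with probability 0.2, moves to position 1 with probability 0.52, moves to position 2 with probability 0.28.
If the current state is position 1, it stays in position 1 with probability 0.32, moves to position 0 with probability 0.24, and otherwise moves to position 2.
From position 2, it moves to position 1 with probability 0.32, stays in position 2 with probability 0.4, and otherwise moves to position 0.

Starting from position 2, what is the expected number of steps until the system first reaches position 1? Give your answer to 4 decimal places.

Let t(s) be the expected number of steps to first reach position 1 from state s, with t(position 1) = 0. Conditioning on the first step:
t(position 0) = 1 + 0.2·t(position 0) + 0.28·t(position 2)
t(position 2) = 1 + 0.28·t(position 0) + 0.4·t(position 2)
Solving: t(position 0) = 2.1912, t(position 2) = 2.6892.
Expected steps from position 2 to position 1: 2.6892.

2.6892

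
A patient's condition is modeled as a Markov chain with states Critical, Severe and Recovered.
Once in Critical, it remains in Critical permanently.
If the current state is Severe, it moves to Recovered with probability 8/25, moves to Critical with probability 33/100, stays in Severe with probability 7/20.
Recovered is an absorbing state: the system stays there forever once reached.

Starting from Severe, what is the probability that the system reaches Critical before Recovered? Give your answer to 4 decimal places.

Let h(s) be the probability of absorption at Critical starting from transient state s. Then h(Critical) = 1 and h(Recovered) = 0. By first-step analysis:
h(Severe) = 0.33·1 + 0.35·h(Severe) + 0.32·0
Solving: h(Severe) = 0.5077.
Starting from Severe, the probability is 0.5077.

0.5077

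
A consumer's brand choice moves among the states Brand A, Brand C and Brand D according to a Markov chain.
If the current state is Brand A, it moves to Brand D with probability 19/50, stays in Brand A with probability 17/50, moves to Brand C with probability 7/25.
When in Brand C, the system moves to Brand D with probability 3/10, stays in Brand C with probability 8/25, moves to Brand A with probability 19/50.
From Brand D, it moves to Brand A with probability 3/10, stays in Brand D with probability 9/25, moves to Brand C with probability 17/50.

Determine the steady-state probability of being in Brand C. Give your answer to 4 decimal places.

0.3134

Let the stationary distribution be π with π = πP and π_1 + π_2 + π_3 = 1.
π_1 = 0.34·π_1 + 0.38·π_2 + 0.3·π_3
π_2 = 0.28·π_1 + 0.32·π_2 + 0.34·π_3
Solving with the normalization constraint gives π = (0.3386, 0.3134, 0.3480).
So the stationary probability of Brand C is 0.3134.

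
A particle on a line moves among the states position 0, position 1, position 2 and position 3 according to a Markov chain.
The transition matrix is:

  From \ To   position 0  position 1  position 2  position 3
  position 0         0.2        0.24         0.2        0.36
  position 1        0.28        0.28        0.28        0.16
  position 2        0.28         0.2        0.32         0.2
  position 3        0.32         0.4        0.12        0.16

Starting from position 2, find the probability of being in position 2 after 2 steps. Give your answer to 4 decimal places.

0.2384

Propagate the distribution vector 2 steps from position 2.
After 0 steps: (0.0000, 0.0000, 1.0000, 0.0000)
After 1 step: (0.2800, 0.2000, 0.3200, 0.2000)
After 2 steps: (0.2656, 0.2672, 0.2384, 0.2288)
P(in position 2 after 2 steps) = 0.2384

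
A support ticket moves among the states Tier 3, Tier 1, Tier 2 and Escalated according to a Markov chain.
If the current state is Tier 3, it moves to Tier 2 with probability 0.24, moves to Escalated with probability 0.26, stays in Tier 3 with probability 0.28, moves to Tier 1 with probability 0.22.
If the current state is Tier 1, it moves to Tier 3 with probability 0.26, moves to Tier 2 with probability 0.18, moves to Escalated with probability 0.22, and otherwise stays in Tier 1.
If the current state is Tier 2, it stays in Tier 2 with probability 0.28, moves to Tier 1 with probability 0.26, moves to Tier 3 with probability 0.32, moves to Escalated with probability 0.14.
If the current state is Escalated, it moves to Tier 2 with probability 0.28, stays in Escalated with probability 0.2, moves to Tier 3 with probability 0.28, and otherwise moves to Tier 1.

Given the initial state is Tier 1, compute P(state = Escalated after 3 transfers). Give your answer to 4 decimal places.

0.2081

Propagate the distribution vector 3 transfers from Tier 1.
After 0 transfers: (0.0000, 1.0000, 0.0000, 0.0000)
After 1 transfer: (0.2600, 0.3400, 0.1800, 0.2200)
After 2 transfers: (0.2804, 0.2724, 0.2356, 0.2116)
After 3 transfers: (0.2840, 0.2663, 0.2415, 0.2081)
P(in Escalated after 3 transfers) = 0.2081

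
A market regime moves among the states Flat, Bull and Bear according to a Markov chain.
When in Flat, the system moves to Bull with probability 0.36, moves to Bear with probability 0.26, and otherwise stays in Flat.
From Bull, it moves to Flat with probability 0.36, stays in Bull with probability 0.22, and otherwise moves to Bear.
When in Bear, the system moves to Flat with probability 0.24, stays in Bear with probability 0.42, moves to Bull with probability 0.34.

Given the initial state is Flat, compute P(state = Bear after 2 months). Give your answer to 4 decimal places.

Sum over the intermediate state after 1 month:
P = P(Flat→Flat)·P(Flat→Bear) + P(Flat→Bull)·P(Bull→Bear) + P(Flat→Bear)·P(Bear→Bear)
  = 0.38×0.26 + 0.36×0.42 + 0.26×0.42
  = 0.0988 + 0.1512 + 0.1092 = 0.3592

0.3592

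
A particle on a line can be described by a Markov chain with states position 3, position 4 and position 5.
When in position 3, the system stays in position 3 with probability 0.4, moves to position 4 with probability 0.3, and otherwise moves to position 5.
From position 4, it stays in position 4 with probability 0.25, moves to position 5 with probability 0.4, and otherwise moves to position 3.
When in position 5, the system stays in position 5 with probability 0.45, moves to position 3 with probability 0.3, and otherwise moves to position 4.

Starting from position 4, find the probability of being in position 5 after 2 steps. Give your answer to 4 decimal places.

0.3850

Sum over the intermediate state after 1 step:
P = P(position 4→position 3)·P(position 3→position 5) + P(position 4→position 4)·P(position 4→position 5) + P(position 4→position 5)·P(position 5→position 5)
  = 0.35×0.3 + 0.25×0.4 + 0.4×0.45
  = 0.1050 + 0.1000 + 0.1800 = 0.3850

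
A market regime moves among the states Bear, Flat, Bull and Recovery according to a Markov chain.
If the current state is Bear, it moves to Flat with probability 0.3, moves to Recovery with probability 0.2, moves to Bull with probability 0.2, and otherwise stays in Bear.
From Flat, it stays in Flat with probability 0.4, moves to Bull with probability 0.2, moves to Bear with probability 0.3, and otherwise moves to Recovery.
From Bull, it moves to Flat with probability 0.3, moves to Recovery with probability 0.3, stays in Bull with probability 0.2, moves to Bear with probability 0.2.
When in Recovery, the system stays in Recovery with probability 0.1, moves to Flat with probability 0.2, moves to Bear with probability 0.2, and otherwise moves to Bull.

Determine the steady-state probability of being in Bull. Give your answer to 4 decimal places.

0.2529

Let the stationary distribution be π with π = πP and π_1 + π_2 + π_3 + π_4 = 1.
π_1 = 0.3·π_1 + 0.3·π_2 + 0.2·π_3 + 0.2·π_4
π_2 = 0.3·π_1 + 0.4·π_2 + 0.3·π_3 + 0.2·π_4
π_3 = 0.2·π_1 + 0.2·π_2 + 0.2·π_3 + 0.5·π_4
Solving with the normalization constraint gives π = (0.2571, 0.3137, 0.2529, 0.1763).
So the stationary probability of Bull is 0.2529.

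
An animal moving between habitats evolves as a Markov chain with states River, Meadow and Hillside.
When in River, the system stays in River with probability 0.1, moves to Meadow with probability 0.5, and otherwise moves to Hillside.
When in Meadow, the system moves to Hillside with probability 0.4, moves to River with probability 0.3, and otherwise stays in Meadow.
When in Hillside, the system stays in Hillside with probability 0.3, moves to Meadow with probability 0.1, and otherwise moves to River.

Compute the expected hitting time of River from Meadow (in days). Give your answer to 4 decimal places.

2.4444

Let t(s) be the expected number of days to first reach River from state s, with t(River) = 0. Conditioning on the first day:
t(Meadow) = 1 + 0.3·t(Meadow) + 0.4·t(Hillside)
t(Hillside) = 1 + 0.1·t(Meadow) + 0.3·t(Hillside)
Solving: t(Meadow) = 2.4444, t(Hillside) = 1.7778.
Expected days from Meadow to River: 2.4444.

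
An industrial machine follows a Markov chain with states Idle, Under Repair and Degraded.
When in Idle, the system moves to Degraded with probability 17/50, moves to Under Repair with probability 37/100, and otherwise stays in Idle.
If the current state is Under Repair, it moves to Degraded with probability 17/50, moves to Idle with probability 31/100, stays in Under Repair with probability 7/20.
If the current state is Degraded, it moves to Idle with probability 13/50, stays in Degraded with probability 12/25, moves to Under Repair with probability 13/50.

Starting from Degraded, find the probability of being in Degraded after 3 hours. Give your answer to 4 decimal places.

0.3970

Propagate the distribution vector 3 hours from Degraded.
After 0 hours: (0.0000, 0.0000, 1.0000)
After 1 hour: (0.2600, 0.2600, 0.4800)
After 2 hours: (0.2808, 0.3120, 0.4072)
After 3 hours: (0.2840, 0.3190, 0.3970)
P(in Degraded after 3 hours) = 0.3970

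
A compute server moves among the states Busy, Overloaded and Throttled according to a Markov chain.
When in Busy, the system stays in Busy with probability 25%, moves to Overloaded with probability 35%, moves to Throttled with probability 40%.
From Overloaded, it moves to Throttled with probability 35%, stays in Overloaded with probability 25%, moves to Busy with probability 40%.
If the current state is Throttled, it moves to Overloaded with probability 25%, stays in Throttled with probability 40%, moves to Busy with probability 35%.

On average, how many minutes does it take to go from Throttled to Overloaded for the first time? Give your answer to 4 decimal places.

Let t(s) be the expected number of minutes to first reach Overloaded from state s, with t(Overloaded) = 0. Conditioning on the first minute:
t(Busy) = 1 + 0.25·t(Busy) + 0.4·t(Throttled)
t(Throttled) = 1 + 0.35·t(Busy) + 0.4·t(Throttled)
Solving: t(Busy) = 3.2258, t(Throttled) = 3.5484.
Expected minutes from Throttled to Overloaded: 3.5484.

3.5484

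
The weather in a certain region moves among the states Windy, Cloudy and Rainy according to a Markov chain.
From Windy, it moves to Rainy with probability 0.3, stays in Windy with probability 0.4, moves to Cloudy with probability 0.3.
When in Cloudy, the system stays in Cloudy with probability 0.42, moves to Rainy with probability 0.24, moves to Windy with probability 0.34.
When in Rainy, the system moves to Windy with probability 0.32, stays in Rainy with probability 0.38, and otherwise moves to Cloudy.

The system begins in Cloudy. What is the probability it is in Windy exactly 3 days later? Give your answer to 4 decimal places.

Propagate the distribution vector 3 days from Cloudy.
After 0 days: (0.0000, 1.0000, 0.0000)
After 1 day: (0.3400, 0.4200, 0.2400)
After 2 days: (0.3556, 0.3504, 0.2940)
After 3 days: (0.3555, 0.3420, 0.3025)
P(in Windy after 3 days) = 0.3555

0.3555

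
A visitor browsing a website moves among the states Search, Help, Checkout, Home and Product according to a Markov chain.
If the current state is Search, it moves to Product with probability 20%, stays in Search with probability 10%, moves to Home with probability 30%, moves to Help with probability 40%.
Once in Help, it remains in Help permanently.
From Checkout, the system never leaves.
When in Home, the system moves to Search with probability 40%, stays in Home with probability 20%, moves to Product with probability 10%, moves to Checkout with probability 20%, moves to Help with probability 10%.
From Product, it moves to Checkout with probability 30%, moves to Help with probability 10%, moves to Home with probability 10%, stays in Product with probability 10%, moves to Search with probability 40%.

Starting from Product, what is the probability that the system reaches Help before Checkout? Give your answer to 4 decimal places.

0.5034

Let h(s) be the probability of absorption at Help starting from transient state s. Then h(Help) = 1 and h(Checkout) = 0. By first-step analysis:
h(Search) = 0.1·h(Search) + 0.4·1 + 0.3·h(Home) + 0.2·h(Product)
h(Home) = 0.4·h(Search) + 0.1·1 + 0.2·0 + 0.2·h(Home) + 0.1·h(Product)
h(Product) = 0.4·h(Search) + 0.1·1 + 0.3·0 + 0.1·h(Home) + 0.1·h(Product)
Solving: h(Search) = 0.7427, h(Home) = 0.5593, h(Product) = 0.5034.
Starting from Product, the probability is 0.5034.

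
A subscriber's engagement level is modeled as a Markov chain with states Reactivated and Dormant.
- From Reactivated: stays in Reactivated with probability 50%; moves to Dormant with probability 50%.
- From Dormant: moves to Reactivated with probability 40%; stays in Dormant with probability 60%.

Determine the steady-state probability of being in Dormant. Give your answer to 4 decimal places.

Let the stationary distribution be π with π = πP and π_1 + π_2 = 1.
π_1 = 0.5·π_1 + 0.4·π_2
Solving with the normalization constraint gives π = (0.4444, 0.5556).
So the stationary probability of Dormant is 0.5556.

0.5556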